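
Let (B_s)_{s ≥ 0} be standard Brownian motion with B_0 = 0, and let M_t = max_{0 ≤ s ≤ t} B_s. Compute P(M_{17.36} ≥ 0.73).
P(M_{17.36} ≥ 0.73) = 2·P(B_{17.36} ≥ 0.73) = 2(1 − Φ(0.73/√17.36)) ≈ 0.8609

By the reflection principle for Brownian motion, P(M_t ≥ a) = 2 · P(B_t ≥ a) for a ≥ 0. Since B_t ~ N(0, t), P(B_t ≥ 0.73) = 1 − Φ(0.73/√t) = 1 − Φ(0.73/√17.36) = 1 − Φ(0.1752). So
  P(M_{17.36} ≥ 0.73) = 2(1 − Φ(0.1752)) ≈ 0.8609.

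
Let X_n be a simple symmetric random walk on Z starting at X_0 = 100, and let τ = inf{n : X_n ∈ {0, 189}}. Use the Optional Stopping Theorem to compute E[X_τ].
E[X_τ] = 100

X_n is a martingale and τ is a bounded-mean stopping time (indeed τ is finite a.s. with bounded expectation since the walk is in a bounded region). By the OST, E[X_τ] = E[X_0] = 100. Equivalently: E[X_τ] = 189 · P(hit 189 first) + 0 · P(hit 0 first) = 189 · (100/189) = 100.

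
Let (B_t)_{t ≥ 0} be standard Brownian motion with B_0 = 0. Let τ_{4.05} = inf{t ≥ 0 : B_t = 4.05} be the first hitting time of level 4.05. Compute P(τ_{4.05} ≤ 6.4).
P(τ_{4.05} ≤ 6.4) = 2(1 − Φ(4.05/√6.4)) = 2(1 − Φ(1.6009)) ≈ 0.1094

By the reflection principle for standard BM, P(τ_b ≤ t) = 2 · P(B_t ≥ b). Since B_t ~ N(0, t), P(B_t ≥ 4.05) = 1 − Φ(4.05/√t) = 1 − Φ(4.05/√6.4) = 1 − Φ(1.6009) ≈ 0.05470. Doubling: P(τ_{4.05} ≤ 6.4) ≈ 2 · 0.05470 = 0.10940 ≈ 0.1094.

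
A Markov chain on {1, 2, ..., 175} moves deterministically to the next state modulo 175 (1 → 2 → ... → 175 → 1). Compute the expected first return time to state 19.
E[T_19 | X_0 = 19] = 175

The chain cycles deterministically, so starting at state 19 it returns in exactly 175 steps. Equivalently, the stationary distribution is uniform π_j = 1/175 for every state j, so by Kac's formula E[T_19] = 1/π_19 = 175.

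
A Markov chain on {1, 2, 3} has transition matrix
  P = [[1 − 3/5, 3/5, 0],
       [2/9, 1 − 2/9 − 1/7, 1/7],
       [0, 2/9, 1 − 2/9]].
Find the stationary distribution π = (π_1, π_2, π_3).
π = (140/761, 378/761, 243/761)

This is a birth-death chain on three states, which satisfies detailed balance: π_1 · P_{12} = π_2 · P_{21} and π_2 · P_{23} = π_3 · P_{32}.
From π_1 · 3/5 = π_2 · 2/9: π_2/π_1 = (3/5)/(2/9) = 27/10.
From π_2 · 1/7 = π_3 · 2/9: π_3/π_2 = (1/7)/(2/9) = 9/14.
Take π_1 proportional to 1; then unnormalized π = (1, 27/10, 243/140). Normalize by dividing by the sum 761/140:
  π = (140/761, 378/761, 243/761).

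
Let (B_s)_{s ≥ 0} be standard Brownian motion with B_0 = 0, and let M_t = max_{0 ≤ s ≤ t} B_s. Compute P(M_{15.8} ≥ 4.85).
P(M_{15.8} ≥ 4.85) = 2·P(B_{15.8} ≥ 4.85) = 2(1 − Φ(4.85/√15.8)) ≈ 0.2224

By the reflection principle for Brownian motion, P(M_t ≥ a) = 2 · P(B_t ≥ a) for a ≥ 0. Since B_t ~ N(0, t), P(B_t ≥ 4.85) = 1 − Φ(4.85/√t) = 1 − Φ(4.85/√15.8) = 1 − Φ(1.2201). So
  P(M_{15.8} ≥ 4.85) = 2(1 − Φ(1.2201)) ≈ 0.2224.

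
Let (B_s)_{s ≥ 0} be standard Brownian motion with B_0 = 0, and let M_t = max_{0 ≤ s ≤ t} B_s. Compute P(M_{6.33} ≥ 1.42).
P(M_{6.33} ≥ 1.42) = 2·P(B_{6.33} ≥ 1.42) = 2(1 − Φ(1.42/√6.33)) ≈ 0.5725

By the reflection principle for Brownian motion, P(M_t ≥ a) = 2 · P(B_t ≥ a) for a ≥ 0. Since B_t ~ N(0, t), P(B_t ≥ 1.42) = 1 − Φ(1.42/√t) = 1 − Φ(1.42/√6.33) = 1 − Φ(0.5644). So
  P(M_{6.33} ≥ 1.42) = 2(1 − Φ(0.5644)) ≈ 0.5725.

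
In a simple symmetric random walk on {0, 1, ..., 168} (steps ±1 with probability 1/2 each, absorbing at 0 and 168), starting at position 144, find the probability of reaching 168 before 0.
P(hit 168 before 0) = 144/168 = 6/7

Let u_k = P(hit 168 before 0 | start at k). Then u_0 = 0, u_168 = 1, and u_k = u_{k-1}/2 + u_{k+1}/2 for 1 ≤ k ≤ 167. This harmonic recurrence is solved by u_k = k/168, giving u_144 = 144/168 = 6/7.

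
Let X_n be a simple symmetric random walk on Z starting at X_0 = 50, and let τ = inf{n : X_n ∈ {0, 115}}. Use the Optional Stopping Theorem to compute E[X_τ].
E[X_τ] = 50

X_n is a martingale and τ is a bounded-mean stopping time (indeed τ is finite a.s. with bounded expectation since the walk is in a bounded region). By the OST, E[X_τ] = E[X_0] = 50. Equivalently: E[X_τ] = 115 · P(hit 115 first) + 0 · P(hit 0 first) = 115 · (50/115) = 50.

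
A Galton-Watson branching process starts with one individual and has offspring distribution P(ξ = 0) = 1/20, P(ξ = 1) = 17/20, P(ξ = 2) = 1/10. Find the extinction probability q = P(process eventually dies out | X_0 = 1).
q = 1/2

The pgf is f(s) = 1/20 + 17/20·s + 1/10·s². The extinction probability q is the smallest fixed point of f in [0, 1]. Setting s = f(s):
  1/10·s² + (17/20 − 1)·s + 1/20 = 0
  1/10·s² − (1/20 + 1/10)·s + 1/20 = 0
which factors as (s − 1)·(1/10·s − 1/20) = 0, giving roots s = 1 and s = (1/20)/(1/10) = 1/2.
Mean offspring μ = 17/20 + 2·1/10 = 21/20 > 1 (supercritical), so q < 1. The extinction probability is the smaller root: q = (1/20)/(1/10) = 1/2.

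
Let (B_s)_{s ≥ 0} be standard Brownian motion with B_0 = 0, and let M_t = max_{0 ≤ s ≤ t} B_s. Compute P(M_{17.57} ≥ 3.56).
P(M_{17.57} ≥ 3.56) = 2·P(B_{17.57} ≥ 3.56) = 2(1 − Φ(3.56/√17.57)) ≈ 0.3957

By the reflection principle for Brownian motion, P(M_t ≥ a) = 2 · P(B_t ≥ a) for a ≥ 0. Since B_t ~ N(0, t), P(B_t ≥ 3.56) = 1 − Φ(3.56/√t) = 1 − Φ(3.56/√17.57) = 1 − Φ(0.8493). So
  P(M_{17.57} ≥ 3.56) = 2(1 − Φ(0.8493)) ≈ 0.3957.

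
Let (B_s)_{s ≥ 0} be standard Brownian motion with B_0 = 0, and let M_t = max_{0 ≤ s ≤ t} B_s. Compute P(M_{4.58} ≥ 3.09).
P(M_{4.58} ≥ 3.09) = 2·P(B_{4.58} ≥ 3.09) = 2(1 − Φ(3.09/√4.58)) ≈ 0.1488

By the reflection principle for Brownian motion, P(M_t ≥ a) = 2 · P(B_t ≥ a) for a ≥ 0. Since B_t ~ N(0, t), P(B_t ≥ 3.09) = 1 − Φ(3.09/√t) = 1 − Φ(3.09/√4.58) = 1 − Φ(1.4439). So
  P(M_{4.58} ≥ 3.09) = 2(1 − Φ(1.4439)) ≈ 0.1488.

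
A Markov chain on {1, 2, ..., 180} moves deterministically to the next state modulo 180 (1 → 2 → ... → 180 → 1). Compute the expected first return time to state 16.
E[T_16 | X_0 = 16] = 180

The chain cycles deterministically, so starting at state 16 it returns in exactly 180 steps. Equivalently, the stationary distribution is uniform π_j = 1/180 for every state j, so by Kac's formula E[T_16] = 1/π_16 = 180.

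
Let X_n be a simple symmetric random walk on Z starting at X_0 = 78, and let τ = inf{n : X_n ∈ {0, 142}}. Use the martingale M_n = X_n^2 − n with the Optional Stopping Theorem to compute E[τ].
E[τ] = 4992

M_n = X_n^2 − n is a martingale (since E[X_{n+1}^2 | F_n] = X_n^2 + 1). By OST (τ has finite mean in a bounded region), E[M_τ] = E[M_0] = X_0^2 − 0 = 78^2 = 6084. Also E[M_τ] = E[X_τ^2] − E[τ]. The walk exits at 0 or 142, with P(hit 142 first) = 78/142, so E[X_τ^2] = 142^2 · 78/142 + 0 = 11076. Thus E[τ] = E[X_τ^2] − E[M_τ] = 11076 − 6084 = 4992 = 78(142 − 78) = 4992.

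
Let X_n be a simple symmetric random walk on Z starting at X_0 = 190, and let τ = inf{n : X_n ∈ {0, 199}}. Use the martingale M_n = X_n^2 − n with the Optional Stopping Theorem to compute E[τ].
E[τ] = 1710

M_n = X_n^2 − n is a martingale (since E[X_{n+1}^2 | F_n] = X_n^2 + 1). By OST (τ has finite mean in a bounded region), E[M_τ] = E[M_0] = X_0^2 − 0 = 190^2 = 36100. Also E[M_τ] = E[X_τ^2] − E[τ]. The walk exits at 0 or 199, with P(hit 199 first) = 190/199, so E[X_τ^2] = 199^2 · 190/199 + 0 = 37810. Thus E[τ] = E[X_τ^2] − E[M_τ] = 37810 − 36100 = 1710 = 190(199 − 190) = 1710.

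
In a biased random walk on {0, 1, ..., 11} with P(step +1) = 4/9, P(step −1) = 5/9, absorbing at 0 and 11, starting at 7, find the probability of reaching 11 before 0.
P(hit 11 before 0) = (1 − (5/4)^7) / (1 − (5/4)^11) = 15805696/44633821

Let u_k denote P(reach 11 before 0 | start at k). Boundary: u_0 = 0, u_11 = 1. Recurrence: u_k = 4/9·u_{k+1} + 5/9·u_{k-1} for 1 ≤ k ≤ 10. Try u_k = A + B·r^k with r = q/p = (5/9)/(4/9) = 5/4. Substitution satisfies the recurrence; boundary conditions give:
  u_k = (1 − r^k) / (1 − r^N) = (1 − (5/4)^7) / (1 − (5/4)^11) = 15805696/44633821.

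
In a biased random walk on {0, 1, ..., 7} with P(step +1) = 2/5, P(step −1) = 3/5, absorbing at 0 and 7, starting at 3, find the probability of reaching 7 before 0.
P(hit 7 before 0) = (1 − (3/2)^3) / (1 − (3/2)^7) = 304/2059

Let u_k denote P(reach 7 before 0 | start at k). Boundary: u_0 = 0, u_7 = 1. Recurrence: u_k = 2/5·u_{k+1} + 3/5·u_{k-1} for 1 ≤ k ≤ 6. Try u_k = A + B·r^k with r = q/p = (3/5)/(2/5) = 3/2. Substitution satisfies the recurrence; boundary conditions give:
  u_k = (1 − r^k) / (1 − r^N) = (1 − (3/2)^3) / (1 − (3/2)^7) = 304/2059.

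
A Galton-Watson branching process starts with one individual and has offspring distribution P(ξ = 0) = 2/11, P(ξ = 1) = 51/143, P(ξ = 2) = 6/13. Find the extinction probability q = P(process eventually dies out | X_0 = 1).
q = 13/33

The pgf is f(s) = 2/11 + 51/143·s + 6/13·s². The extinction probability q is the smallest fixed point of f in [0, 1]. Setting s = f(s):
  6/13·s² + (51/143 − 1)·s + 2/11 = 0
  6/13·s² − (2/11 + 6/13)·s + 2/11 = 0
which factors as (s − 1)·(6/13·s − 2/11) = 0, giving roots s = 1 and s = (2/11)/(6/13) = 13/33.
Mean offspring μ = 51/143 + 2·6/13 = 183/143 > 1 (supercritical), so q < 1. The extinction probability is the smaller root: q = (2/11)/(6/13) = 13/33.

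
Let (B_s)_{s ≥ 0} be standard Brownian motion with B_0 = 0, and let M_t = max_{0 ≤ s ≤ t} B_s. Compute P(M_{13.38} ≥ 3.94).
P(M_{13.38} ≥ 3.94) = 2·P(B_{13.38} ≥ 3.94) = 2(1 − Φ(3.94/√13.38)) ≈ 0.2814

By the reflection principle for Brownian motion, P(M_t ≥ a) = 2 · P(B_t ≥ a) for a ≥ 0. Since B_t ~ N(0, t), P(B_t ≥ 3.94) = 1 − Φ(3.94/√t) = 1 − Φ(3.94/√13.38) = 1 − Φ(1.0771). So
  P(M_{13.38} ≥ 3.94) = 2(1 − Φ(1.0771)) ≈ 0.2814.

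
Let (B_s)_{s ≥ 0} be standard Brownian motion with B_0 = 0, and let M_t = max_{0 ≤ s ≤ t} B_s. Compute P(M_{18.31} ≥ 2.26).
P(M_{18.31} ≥ 2.26) = 2·P(B_{18.31} ≥ 2.26) = 2(1 − Φ(2.26/√18.31)) ≈ 0.5974

By the reflection principle for Brownian motion, P(M_t ≥ a) = 2 · P(B_t ≥ a) for a ≥ 0. Since B_t ~ N(0, t), P(B_t ≥ 2.26) = 1 − Φ(2.26/√t) = 1 − Φ(2.26/√18.31) = 1 − Φ(0.5282). So
  P(M_{18.31} ≥ 2.26) = 2(1 − Φ(0.5282)) ≈ 0.5974.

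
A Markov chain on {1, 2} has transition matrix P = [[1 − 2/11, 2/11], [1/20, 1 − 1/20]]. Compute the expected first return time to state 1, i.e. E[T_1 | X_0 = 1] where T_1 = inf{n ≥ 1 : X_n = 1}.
E[T_1 | X_0 = 1] = 1/π_1 = 51/11

For an irreducible recurrent Markov chain with stationary distribution π, E[T_i | X_0 = i] = 1/π_i (Kac's formula). Here π_1 = (1/20)/(2/11 + 1/20) = (1/20)/(51/220) = 11/51, so E[T_1 | X_0 = 1] = 1/π_1 = (2/11 + 1/20)/(1/20) = (51/220)/(1/20) = 51/11.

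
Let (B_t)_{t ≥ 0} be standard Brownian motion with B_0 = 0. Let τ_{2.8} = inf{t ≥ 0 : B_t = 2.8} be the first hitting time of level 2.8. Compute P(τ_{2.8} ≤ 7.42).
P(τ_{2.8} ≤ 7.42) = 2(1 − Φ(2.8/√7.42)) = 2(1 − Φ(1.0279)) ≈ 0.3040

By the reflection principle for standard BM, P(τ_b ≤ t) = 2 · P(B_t ≥ b). Since B_t ~ N(0, t), P(B_t ≥ 2.8) = 1 − Φ(2.8/√t) = 1 − Φ(2.8/√7.42) = 1 − Φ(1.0279) ≈ 0.15200. Doubling: P(τ_{2.8} ≤ 7.42) ≈ 2 · 0.15200 = 0.30400 ≈ 0.3040.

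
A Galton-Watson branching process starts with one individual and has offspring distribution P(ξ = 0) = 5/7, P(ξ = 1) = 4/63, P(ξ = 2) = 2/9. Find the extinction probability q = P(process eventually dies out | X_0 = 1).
q = 1

Mean offspring μ = 0·5/7 + 1·4/63 + 2·2/9 = 32/63 ≤ 1. For μ ≤ 1 with offspring not concentrated at 1, the Galton-Watson process goes extinct almost surely, so q = 1.
(Algebraic check: The pgf is f(s) = 5/7 + 4/63·s + 2/9·s². The extinction probability q is the smallest fixed point of f in [0, 1]. Setting s = f(s):
  2/9·s² + (4/63 − 1)·s + 5/7 = 0
  2/9·s² − (5/7 + 2/9)·s + 5/7 = 0
which factors as (s − 1)·(2/9·s − 5/7) = 0, giving roots s = 1 and s = (5/7)/(2/9) = 45/14. Since 45/14 ≥ 1, the smallest root in [0, 1] is s = 1.)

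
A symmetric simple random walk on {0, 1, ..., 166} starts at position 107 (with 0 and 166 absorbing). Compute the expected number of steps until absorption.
E[τ | X_0 = 107] = 6313

Let v_k = E[τ | X_0 = k]. Boundary: v_0 = v_166 = 0. Recurrence: v_k = 1 + (v_{k-1} + v_{k+1})/2 for 1 ≤ k ≤ 165. The particular solution to v_k − (v_{k-1} + v_{k+1})/2 = 1 is v_k = −k^2. Adding homogeneous solution A + B k and matching boundaries gives v_k = k (166 − k). Substituting k = 107: v_107 = 107 · 59 = 6313.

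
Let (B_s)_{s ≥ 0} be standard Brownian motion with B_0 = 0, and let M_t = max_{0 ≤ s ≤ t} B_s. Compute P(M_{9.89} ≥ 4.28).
P(M_{9.89} ≥ 4.28) = 2·P(B_{9.89} ≥ 4.28) = 2(1 − Φ(4.28/√9.89)) ≈ 0.1735

By the reflection principle for Brownian motion, P(M_t ≥ a) = 2 · P(B_t ≥ a) for a ≥ 0. Since B_t ~ N(0, t), P(B_t ≥ 4.28) = 1 − Φ(4.28/√t) = 1 − Φ(4.28/√9.89) = 1 − Φ(1.3610). So
  P(M_{9.89} ≥ 4.28) = 2(1 − Φ(1.3610)) ≈ 0.1735.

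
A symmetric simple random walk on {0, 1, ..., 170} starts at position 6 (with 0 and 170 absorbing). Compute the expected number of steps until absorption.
E[τ | X_0 = 6] = 984

Let v_k = E[τ | X_0 = k]. Boundary: v_0 = v_170 = 0. Recurrence: v_k = 1 + (v_{k-1} + v_{k+1})/2 for 1 ≤ k ≤ 169. The particular solution to v_k − (v_{k-1} + v_{k+1})/2 = 1 is v_k = −k^2. Adding homogeneous solution A + B k and matching boundaries gives v_k = k (170 − k). Substituting k = 6: v_6 = 6 · 164 = 984.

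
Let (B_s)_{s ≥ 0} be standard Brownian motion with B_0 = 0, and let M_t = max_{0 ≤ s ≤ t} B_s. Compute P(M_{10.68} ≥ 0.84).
P(M_{10.68} ≥ 0.84) = 2·P(B_{10.68} ≥ 0.84) = 2(1 − Φ(0.84/√10.68)) ≈ 0.7972

By the reflection principle for Brownian motion, P(M_t ≥ a) = 2 · P(B_t ≥ a) for a ≥ 0. Since B_t ~ N(0, t), P(B_t ≥ 0.84) = 1 − Φ(0.84/√t) = 1 − Φ(0.84/√10.68) = 1 − Φ(0.2570). So
  P(M_{10.68} ≥ 0.84) = 2(1 − Φ(0.2570)) ≈ 0.7972.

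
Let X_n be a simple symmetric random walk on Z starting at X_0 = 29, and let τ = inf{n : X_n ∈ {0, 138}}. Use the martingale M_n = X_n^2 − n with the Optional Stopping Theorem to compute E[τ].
E[τ] = 3161

M_n = X_n^2 − n is a martingale (since E[X_{n+1}^2 | F_n] = X_n^2 + 1). By OST (τ has finite mean in a bounded region), E[M_τ] = E[M_0] = X_0^2 − 0 = 29^2 = 841. Also E[M_τ] = E[X_τ^2] − E[τ]. The walk exits at 0 or 138, with P(hit 138 first) = 29/138, so E[X_τ^2] = 138^2 · 29/138 + 0 = 4002. Thus E[τ] = E[X_τ^2] − E[M_τ] = 4002 − 841 = 3161 = 29(138 − 29) = 3161.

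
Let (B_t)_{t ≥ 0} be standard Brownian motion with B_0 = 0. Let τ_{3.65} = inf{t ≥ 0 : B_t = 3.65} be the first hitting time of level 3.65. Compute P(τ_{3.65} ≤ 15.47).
P(τ_{3.65} ≤ 15.47) = 2(1 − Φ(3.65/√15.47)) = 2(1 − Φ(0.9280)) ≈ 0.3534

By the reflection principle for standard BM, P(τ_b ≤ t) = 2 · P(B_t ≥ b). Since B_t ~ N(0, t), P(B_t ≥ 3.65) = 1 − Φ(3.65/√t) = 1 − Φ(3.65/√15.47) = 1 − Φ(0.9280) ≈ 0.17670. Doubling: P(τ_{3.65} ≤ 15.47) ≈ 2 · 0.17670 = 0.35340 ≈ 0.3534.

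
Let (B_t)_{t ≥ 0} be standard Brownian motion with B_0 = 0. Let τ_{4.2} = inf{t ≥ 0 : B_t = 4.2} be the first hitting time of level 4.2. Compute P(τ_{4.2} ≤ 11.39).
P(τ_{4.2} ≤ 11.39) = 2(1 − Φ(4.2/√11.39)) = 2(1 − Φ(1.2445)) ≈ 0.2133

By the reflection principle for standard BM, P(τ_b ≤ t) = 2 · P(B_t ≥ b). Since B_t ~ N(0, t), P(B_t ≥ 4.2) = 1 − Φ(4.2/√t) = 1 − Φ(4.2/√11.39) = 1 − Φ(1.2445) ≈ 0.10666. Doubling: P(τ_{4.2} ≤ 11.39) ≈ 2 · 0.10666 = 0.21332 ≈ 0.2133.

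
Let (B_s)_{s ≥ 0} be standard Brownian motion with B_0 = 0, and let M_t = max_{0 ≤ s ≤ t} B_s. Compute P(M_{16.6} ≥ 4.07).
P(M_{16.6} ≥ 4.07) = 2·P(B_{16.6} ≥ 4.07) = 2(1 − Φ(4.07/√16.6)) ≈ 0.3178

By the reflection principle for Brownian motion, P(M_t ≥ a) = 2 · P(B_t ≥ a) for a ≥ 0. Since B_t ~ N(0, t), P(B_t ≥ 4.07) = 1 − Φ(4.07/√t) = 1 − Φ(4.07/√16.6) = 1 − Φ(0.9989). So
  P(M_{16.6} ≥ 4.07) = 2(1 − Φ(0.9989)) ≈ 0.3178.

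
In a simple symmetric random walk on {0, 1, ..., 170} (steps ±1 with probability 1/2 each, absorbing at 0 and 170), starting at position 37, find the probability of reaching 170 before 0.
P(hit 170 before 0) = 37/170

Let u_k = P(hit 170 before 0 | start at k). Then u_0 = 0, u_170 = 1, and u_k = u_{k-1}/2 + u_{k+1}/2 for 1 ≤ k ≤ 169. This harmonic recurrence is solved by u_k = k/170, giving u_37 = 37/170.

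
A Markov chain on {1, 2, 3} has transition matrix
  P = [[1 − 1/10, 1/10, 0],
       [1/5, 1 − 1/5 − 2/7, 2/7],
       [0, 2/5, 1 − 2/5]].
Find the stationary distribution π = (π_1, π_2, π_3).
π = (7/13, 7/26, 5/26)

This is a birth-death chain on three states, which satisfies detailed balance: π_1 · P_{12} = π_2 · P_{21} and π_2 · P_{23} = π_3 · P_{32}.
From π_1 · 1/10 = π_2 · 1/5: π_2/π_1 = (1/10)/(1/5) = 1/2.
From π_2 · 2/7 = π_3 · 2/5: π_3/π_2 = (2/7)/(2/5) = 5/7.
Take π_1 proportional to 1; then unnormalized π = (1, 1/2, 5/14). Normalize by dividing by the sum 13/7:
  π = (7/13, 7/26, 5/26).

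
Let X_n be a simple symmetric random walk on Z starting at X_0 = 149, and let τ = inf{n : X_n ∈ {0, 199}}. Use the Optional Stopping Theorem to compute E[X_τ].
E[X_τ] = 149

X_n is a martingale and τ is a bounded-mean stopping time (indeed τ is finite a.s. with bounded expectation since the walk is in a bounded region). By the OST, E[X_τ] = E[X_0] = 149. Equivalently: E[X_τ] = 199 · P(hit 199 first) + 0 · P(hit 0 first) = 199 · (149/199) = 149.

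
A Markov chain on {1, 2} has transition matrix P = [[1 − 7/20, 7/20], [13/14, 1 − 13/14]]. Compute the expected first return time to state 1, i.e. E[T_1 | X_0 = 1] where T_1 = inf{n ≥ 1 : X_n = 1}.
E[T_1 | X_0 = 1] = 1/π_1 = 179/130

For an irreducible recurrent Markov chain with stationary distribution π, E[T_i | X_0 = i] = 1/π_i (Kac's formula). Here π_1 = (13/14)/(7/20 + 13/14) = (13/14)/(179/140) = 130/179, so E[T_1 | X_0 = 1] = 1/π_1 = (7/20 + 13/14)/(13/14) = (179/140)/(13/14) = 179/130.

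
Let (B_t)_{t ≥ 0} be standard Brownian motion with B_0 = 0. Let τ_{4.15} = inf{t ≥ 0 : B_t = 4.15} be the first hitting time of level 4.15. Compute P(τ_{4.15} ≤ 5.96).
P(τ_{4.15} ≤ 5.96) = 2(1 − Φ(4.15/√5.96)) = 2(1 − Φ(1.6999)) ≈ 0.0891

By the reflection principle for standard BM, P(τ_b ≤ t) = 2 · P(B_t ≥ b). Since B_t ~ N(0, t), P(B_t ≥ 4.15) = 1 − Φ(4.15/√t) = 1 − Φ(4.15/√5.96) = 1 − Φ(1.6999) ≈ 0.04457. Doubling: P(τ_{4.15} ≤ 5.96) ≈ 2 · 0.04457 = 0.08914 ≈ 0.0891.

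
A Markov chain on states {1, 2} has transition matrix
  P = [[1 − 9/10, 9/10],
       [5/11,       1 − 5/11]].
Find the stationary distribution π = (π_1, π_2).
π_1 = 50/149, π_2 = 99/149

Solve πP = π with π_1 + π_2 = 1. From πP = π: π_1 · (1 − 9/10) + π_2 · 5/11 = π_1 ⇒ π_2 · 5/11 = π_1 · 9/10 ⇒ π_2/π_1 = (9/10)/(5/11) = 99/50. Together with π_1 + π_2 = 1:
  π_1 = (5/11)/(9/10 + 5/11) = (5/11)/(149/110) = 50/149,
  π_2 = (9/10)/(9/10 + 5/11) = (9/10)/(149/110) = 99/149.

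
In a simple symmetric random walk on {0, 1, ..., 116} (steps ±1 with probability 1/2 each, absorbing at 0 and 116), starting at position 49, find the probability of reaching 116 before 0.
P(hit 116 before 0) = 49/116

Let u_k = P(hit 116 before 0 | start at k). Then u_0 = 0, u_116 = 1, and u_k = u_{k-1}/2 + u_{k+1}/2 for 1 ≤ k ≤ 115. This harmonic recurrence is solved by u_k = k/116, giving u_49 = 49/116.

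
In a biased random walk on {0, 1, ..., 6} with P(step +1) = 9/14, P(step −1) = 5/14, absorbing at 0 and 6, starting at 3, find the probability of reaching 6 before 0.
P(hit 6 before 0) = (1 − (5/9)^3) / (1 − (5/9)^6) = 729/854

Let u_k denote P(reach 6 before 0 | start at k). Boundary: u_0 = 0, u_6 = 1. Recurrence: u_k = 9/14·u_{k+1} + 5/14·u_{k-1} for 1 ≤ k ≤ 5. Try u_k = A + B·r^k with r = q/p = (5/14)/(9/14) = 5/9. Substitution satisfies the recurrence; boundary conditions give:
  u_k = (1 − r^k) / (1 − r^N) = (1 − (5/9)^3) / (1 − (5/9)^6) = 729/854.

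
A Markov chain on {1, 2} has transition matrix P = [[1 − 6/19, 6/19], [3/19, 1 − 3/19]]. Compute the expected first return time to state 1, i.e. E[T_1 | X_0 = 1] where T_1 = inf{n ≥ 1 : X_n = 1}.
E[T_1 | X_0 = 1] = 1/π_1 = 3

For an irreducible recurrent Markov chain with stationary distribution π, E[T_i | X_0 = i] = 1/π_i (Kac's formula). Here π_1 = (3/19)/(6/19 + 3/19) = (3/19)/(9/19) = 1/3, so E[T_1 | X_0 = 1] = 1/π_1 = (6/19 + 3/19)/(3/19) = (9/19)/(3/19) = 3.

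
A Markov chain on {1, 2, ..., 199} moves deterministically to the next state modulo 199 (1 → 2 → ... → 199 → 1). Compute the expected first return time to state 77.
E[T_77 | X_0 = 77] = 199

The chain cycles deterministically, so starting at state 77 it returns in exactly 199 steps. Equivalently, the stationary distribution is uniform π_j = 1/199 for every state j, so by Kac's formula E[T_77] = 1/π_77 = 199.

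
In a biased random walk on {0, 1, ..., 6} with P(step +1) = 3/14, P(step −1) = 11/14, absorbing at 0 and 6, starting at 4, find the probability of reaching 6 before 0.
P(hit 6 before 0) = (1 − (11/3)^4) / (1 − (11/3)^6) = 1170/15811

Let u_k denote P(reach 6 before 0 | start at k). Boundary: u_0 = 0, u_6 = 1. Recurrence: u_k = 3/14·u_{k+1} + 11/14·u_{k-1} for 1 ≤ k ≤ 5. Try u_k = A + B·r^k with r = q/p = (11/14)/(3/14) = 11/3. Substitution satisfies the recurrence; boundary conditions give:
  u_k = (1 − r^k) / (1 − r^N) = (1 − (11/3)^4) / (1 − (11/3)^6) = 1170/15811.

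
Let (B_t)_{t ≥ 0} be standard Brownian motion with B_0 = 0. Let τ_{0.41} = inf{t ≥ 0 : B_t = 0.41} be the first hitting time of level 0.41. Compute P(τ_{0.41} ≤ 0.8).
P(τ_{0.41} ≤ 0.8) = 2(1 − Φ(0.41/√0.8)) = 2(1 − Φ(0.4584)) ≈ 0.6467

By the reflection principle for standard BM, P(τ_b ≤ t) = 2 · P(B_t ≥ b). Since B_t ~ N(0, t), P(B_t ≥ 0.41) = 1 − Φ(0.41/√t) = 1 − Φ(0.41/√0.8) = 1 − Φ(0.4584) ≈ 0.32333. Doubling: P(τ_{0.41} ≤ 0.8) ≈ 2 · 0.32333 = 0.64666 ≈ 0.6467.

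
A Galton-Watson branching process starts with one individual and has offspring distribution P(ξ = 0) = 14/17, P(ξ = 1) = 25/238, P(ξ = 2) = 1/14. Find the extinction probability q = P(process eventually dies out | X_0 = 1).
q = 1

Mean offspring μ = 0·14/17 + 1·25/238 + 2·1/14 = 59/238 ≤ 1. For μ ≤ 1 with offspring not concentrated at 1, the Galton-Watson process goes extinct almost surely, so q = 1.
(Algebraic check: The pgf is f(s) = 14/17 + 25/238·s + 1/14·s². The extinction probability q is the smallest fixed point of f in [0, 1]. Setting s = f(s):
  1/14·s² + (25/238 − 1)·s + 14/17 = 0
  1/14·s² − (14/17 + 1/14)·s + 14/17 = 0
which factors as (s − 1)·(1/14·s − 14/17) = 0, giving roots s = 1 and s = (14/17)/(1/14) = 196/17. Since 196/17 ≥ 1, the smallest root in [0, 1] is s = 1.)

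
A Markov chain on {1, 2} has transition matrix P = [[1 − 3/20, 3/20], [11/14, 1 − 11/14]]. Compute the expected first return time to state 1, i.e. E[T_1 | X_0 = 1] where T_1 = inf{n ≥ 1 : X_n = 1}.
E[T_1 | X_0 = 1] = 1/π_1 = 131/110

For an irreducible recurrent Markov chain with stationary distribution π, E[T_i | X_0 = i] = 1/π_i (Kac's formula). Here π_1 = (11/14)/(3/20 + 11/14) = (11/14)/(131/140) = 110/131, so E[T_1 | X_0 = 1] = 1/π_1 = (3/20 + 11/14)/(11/14) = (131/140)/(11/14) = 131/110.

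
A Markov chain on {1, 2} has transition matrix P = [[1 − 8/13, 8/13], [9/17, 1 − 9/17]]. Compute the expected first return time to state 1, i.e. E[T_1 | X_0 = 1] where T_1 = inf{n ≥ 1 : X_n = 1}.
E[T_1 | X_0 = 1] = 1/π_1 = 253/117

For an irreducible recurrent Markov chain with stationary distribution π, E[T_i | X_0 = i] = 1/π_i (Kac's formula). Here π_1 = (9/17)/(8/13 + 9/17) = (9/17)/(253/221) = 117/253, so E[T_1 | X_0 = 1] = 1/π_1 = (8/13 + 9/17)/(9/17) = (253/221)/(9/17) = 253/117.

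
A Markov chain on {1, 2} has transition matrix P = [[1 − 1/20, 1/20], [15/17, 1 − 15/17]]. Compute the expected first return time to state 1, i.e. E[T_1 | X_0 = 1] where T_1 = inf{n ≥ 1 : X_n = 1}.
E[T_1 | X_0 = 1] = 1/π_1 = 317/300

For an irreducible recurrent Markov chain with stationary distribution π, E[T_i | X_0 = i] = 1/π_i (Kac's formula). Here π_1 = (15/17)/(1/20 + 15/17) = (15/17)/(317/340) = 300/317, so E[T_1 | X_0 = 1] = 1/π_1 = (1/20 + 15/17)/(15/17) = (317/340)/(15/17) = 317/300.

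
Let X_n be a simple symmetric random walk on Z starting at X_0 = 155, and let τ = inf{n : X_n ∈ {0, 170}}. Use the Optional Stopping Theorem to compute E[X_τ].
E[X_τ] = 155

X_n is a martingale and τ is a bounded-mean stopping time (indeed τ is finite a.s. with bounded expectation since the walk is in a bounded region). By the OST, E[X_τ] = E[X_0] = 155. Equivalently: E[X_τ] = 170 · P(hit 170 first) + 0 · P(hit 0 first) = 170 · (155/170) = 155.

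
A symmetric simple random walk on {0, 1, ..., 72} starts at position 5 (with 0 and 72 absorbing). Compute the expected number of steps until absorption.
E[τ | X_0 = 5] = 335

Let v_k = E[τ | X_0 = k]. Boundary: v_0 = v_72 = 0. Recurrence: v_k = 1 + (v_{k-1} + v_{k+1})/2 for 1 ≤ k ≤ 71. The particular solution to v_k − (v_{k-1} + v_{k+1})/2 = 1 is v_k = −k^2. Adding homogeneous solution A + B k and matching boundaries gives v_k = k (72 − k). Substituting k = 5: v_5 = 5 · 67 = 335.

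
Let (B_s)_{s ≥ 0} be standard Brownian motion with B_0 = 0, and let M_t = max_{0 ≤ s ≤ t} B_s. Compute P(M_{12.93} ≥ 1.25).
P(M_{12.93} ≥ 1.25) = 2·P(B_{12.93} ≥ 1.25) = 2(1 − Φ(1.25/√12.93)) ≈ 0.7281

By the reflection principle for Brownian motion, P(M_t ≥ a) = 2 · P(B_t ≥ a) for a ≥ 0. Since B_t ~ N(0, t), P(B_t ≥ 1.25) = 1 − Φ(1.25/√t) = 1 − Φ(1.25/√12.93) = 1 − Φ(0.3476). So
  P(M_{12.93} ≥ 1.25) = 2(1 − Φ(0.3476)) ≈ 0.7281.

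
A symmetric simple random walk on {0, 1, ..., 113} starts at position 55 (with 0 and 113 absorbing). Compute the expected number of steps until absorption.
E[τ | X_0 = 55] = 3190

Let v_k = E[τ | X_0 = k]. Boundary: v_0 = v_113 = 0. Recurrence: v_k = 1 + (v_{k-1} + v_{k+1})/2 for 1 ≤ k ≤ 112. The particular solution to v_k − (v_{k-1} + v_{k+1})/2 = 1 is v_k = −k^2. Adding homogeneous solution A + B k and matching boundaries gives v_k = k (113 − k). Substituting k = 55: v_55 = 55 · 58 = 3190.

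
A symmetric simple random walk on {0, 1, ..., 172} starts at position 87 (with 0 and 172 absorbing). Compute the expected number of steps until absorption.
E[τ | X_0 = 87] = 7395

Let v_k = E[τ | X_0 = k]. Boundary: v_0 = v_172 = 0. Recurrence: v_k = 1 + (v_{k-1} + v_{k+1})/2 for 1 ≤ k ≤ 171. The particular solution to v_k − (v_{k-1} + v_{k+1})/2 = 1 is v_k = −k^2. Adding homogeneous solution A + B k and matching boundaries gives v_k = k (172 − k). Substituting k = 87: v_87 = 87 · 85 = 7395.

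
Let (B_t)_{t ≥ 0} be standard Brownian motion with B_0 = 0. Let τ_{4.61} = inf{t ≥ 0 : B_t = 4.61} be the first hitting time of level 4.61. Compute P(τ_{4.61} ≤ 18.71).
P(τ_{4.61} ≤ 18.71) = 2(1 − Φ(4.61/√18.71)) = 2(1 − Φ(1.0658)) ≈ 0.2865

By the reflection principle for standard BM, P(τ_b ≤ t) = 2 · P(B_t ≥ b). Since B_t ~ N(0, t), P(B_t ≥ 4.61) = 1 − Φ(4.61/√t) = 1 − Φ(4.61/√18.71) = 1 − Φ(1.0658) ≈ 0.14326. Doubling: P(τ_{4.61} ≤ 18.71) ≈ 2 · 0.14326 = 0.28652 ≈ 0.2865.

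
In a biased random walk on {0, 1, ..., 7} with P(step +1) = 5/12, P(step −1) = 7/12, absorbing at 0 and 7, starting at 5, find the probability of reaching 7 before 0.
P(hit 7 before 0) = (1 − (7/5)^5) / (1 − (7/5)^7) = 171025/372709

Let u_k denote P(reach 7 before 0 | start at k). Boundary: u_0 = 0, u_7 = 1. Recurrence: u_k = 5/12·u_{k+1} + 7/12·u_{k-1} for 1 ≤ k ≤ 6. Try u_k = A + B·r^k with r = q/p = (7/12)/(5/12) = 7/5. Substitution satisfies the recurrence; boundary conditions give:
  u_k = (1 − r^k) / (1 − r^N) = (1 − (7/5)^5) / (1 − (7/5)^7) = 171025/372709.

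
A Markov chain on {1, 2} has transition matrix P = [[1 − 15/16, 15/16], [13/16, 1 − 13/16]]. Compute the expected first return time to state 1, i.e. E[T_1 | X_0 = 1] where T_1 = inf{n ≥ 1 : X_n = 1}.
E[T_1 | X_0 = 1] = 1/π_1 = 28/13

For an irreducible recurrent Markov chain with stationary distribution π, E[T_i | X_0 = i] = 1/π_i (Kac's formula). Here π_1 = (13/16)/(15/16 + 13/16) = (13/16)/(7/4) = 13/28, so E[T_1 | X_0 = 1] = 1/π_1 = (15/16 + 13/16)/(13/16) = (7/4)/(13/16) = 28/13.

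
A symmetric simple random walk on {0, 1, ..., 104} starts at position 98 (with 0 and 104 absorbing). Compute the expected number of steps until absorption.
E[τ | X_0 = 98] = 588

Let v_k = E[τ | X_0 = k]. Boundary: v_0 = v_104 = 0. Recurrence: v_k = 1 + (v_{k-1} + v_{k+1})/2 for 1 ≤ k ≤ 103. The particular solution to v_k − (v_{k-1} + v_{k+1})/2 = 1 is v_k = −k^2. Adding homogeneous solution A + B k and matching boundaries gives v_k = k (104 − k). Substituting k = 98: v_98 = 98 · 6 = 588.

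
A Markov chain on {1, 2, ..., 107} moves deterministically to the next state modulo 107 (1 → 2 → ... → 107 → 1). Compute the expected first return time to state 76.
E[T_76 | X_0 = 76] = 107

The chain cycles deterministically, so starting at state 76 it returns in exactly 107 steps. Equivalently, the stationary distribution is uniform π_j = 1/107 for every state j, so by Kac's formula E[T_76] = 1/π_76 = 107.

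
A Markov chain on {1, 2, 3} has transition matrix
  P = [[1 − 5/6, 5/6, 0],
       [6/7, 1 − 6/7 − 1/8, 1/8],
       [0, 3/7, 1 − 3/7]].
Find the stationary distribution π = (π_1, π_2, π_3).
π = (864/1949, 840/1949, 245/1949)

This is a birth-death chain on three states, which satisfies detailed balance: π_1 · P_{12} = π_2 · P_{21} and π_2 · P_{23} = π_3 · P_{32}.
From π_1 · 5/6 = π_2 · 6/7: π_2/π_1 = (5/6)/(6/7) = 35/36.
From π_2 · 1/8 = π_3 · 3/7: π_3/π_2 = (1/8)/(3/7) = 7/24.
Take π_1 proportional to 1; then unnormalized π = (1, 35/36, 245/864). Normalize by dividing by the sum 1949/864:
  π = (864/1949, 840/1949, 245/1949).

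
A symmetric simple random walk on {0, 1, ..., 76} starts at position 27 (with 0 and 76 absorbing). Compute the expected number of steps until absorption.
E[τ | X_0 = 27] = 1323

Let v_k = E[τ | X_0 = k]. Boundary: v_0 = v_76 = 0. Recurrence: v_k = 1 + (v_{k-1} + v_{k+1})/2 for 1 ≤ k ≤ 75. The particular solution to v_k − (v_{k-1} + v_{k+1})/2 = 1 is v_k = −k^2. Adding homogeneous solution A + B k and matching boundaries gives v_k = k (76 − k). Substituting k = 27: v_27 = 27 · 49 = 1323.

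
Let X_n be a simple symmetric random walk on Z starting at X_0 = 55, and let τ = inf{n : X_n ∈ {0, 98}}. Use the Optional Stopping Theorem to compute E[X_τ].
E[X_τ] = 55

X_n is a martingale and τ is a bounded-mean stopping time (indeed τ is finite a.s. with bounded expectation since the walk is in a bounded region). By the OST, E[X_τ] = E[X_0] = 55. Equivalently: E[X_τ] = 98 · P(hit 98 first) + 0 · P(hit 0 first) = 98 · (55/98) = 55.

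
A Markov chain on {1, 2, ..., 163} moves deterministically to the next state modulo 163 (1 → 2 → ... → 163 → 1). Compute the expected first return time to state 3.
E[T_3 | X_0 = 3] = 163

The chain cycles deterministically, so starting at state 3 it returns in exactly 163 steps. Equivalently, the stationary distribution is uniform π_j = 1/163 for every state j, so by Kac's formula E[T_3] = 1/π_3 = 163.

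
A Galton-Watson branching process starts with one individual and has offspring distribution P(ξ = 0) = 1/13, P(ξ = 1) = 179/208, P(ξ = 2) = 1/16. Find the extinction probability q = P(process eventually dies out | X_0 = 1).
q = 1

Mean offspring μ = 0·1/13 + 1·179/208 + 2·1/16 = 205/208 ≤ 1. For μ ≤ 1 with offspring not concentrated at 1, the Galton-Watson process goes extinct almost surely, so q = 1.
(Algebraic check: The pgf is f(s) = 1/13 + 179/208·s + 1/16·s². The extinction probability q is the smallest fixed point of f in [0, 1]. Setting s = f(s):
  1/16·s² + (179/208 − 1)·s + 1/13 = 0
  1/16·s² − (1/13 + 1/16)·s + 1/13 = 0
which factors as (s − 1)·(1/16·s − 1/13) = 0, giving roots s = 1 and s = (1/13)/(1/16) = 16/13. Since 16/13 ≥ 1, the smallest root in [0, 1] is s = 1.)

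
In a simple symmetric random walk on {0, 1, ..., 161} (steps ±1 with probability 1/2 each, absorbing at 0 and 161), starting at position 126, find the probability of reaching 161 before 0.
P(hit 161 before 0) = 126/161 = 18/23

Let u_k = P(hit 161 before 0 | start at k). Then u_0 = 0, u_161 = 1, and u_k = u_{k-1}/2 + u_{k+1}/2 for 1 ≤ k ≤ 160. This harmonic recurrence is solved by u_k = k/161, giving u_126 = 126/161 = 18/23.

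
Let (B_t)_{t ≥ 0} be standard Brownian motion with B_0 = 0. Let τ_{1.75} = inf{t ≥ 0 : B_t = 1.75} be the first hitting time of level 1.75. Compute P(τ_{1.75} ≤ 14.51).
P(τ_{1.75} ≤ 14.51) = 2(1 − Φ(1.75/√14.51)) = 2(1 − Φ(0.4594)) ≈ 0.6459

By the reflection principle for standard BM, P(τ_b ≤ t) = 2 · P(B_t ≥ b). Since B_t ~ N(0, t), P(B_t ≥ 1.75) = 1 − Φ(1.75/√t) = 1 − Φ(1.75/√14.51) = 1 − Φ(0.4594) ≈ 0.32297. Doubling: P(τ_{1.75} ≤ 14.51) ≈ 2 · 0.32297 = 0.64594 ≈ 0.6459.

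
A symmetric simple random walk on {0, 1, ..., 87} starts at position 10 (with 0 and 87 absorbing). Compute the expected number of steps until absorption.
E[τ | X_0 = 10] = 770

Let v_k = E[τ | X_0 = k]. Boundary: v_0 = v_87 = 0. Recurrence: v_k = 1 + (v_{k-1} + v_{k+1})/2 for 1 ≤ k ≤ 86. The particular solution to v_k − (v_{k-1} + v_{k+1})/2 = 1 is v_k = −k^2. Adding homogeneous solution A + B k and matching boundaries gives v_k = k (87 − k). Substituting k = 10: v_10 = 10 · 77 = 770.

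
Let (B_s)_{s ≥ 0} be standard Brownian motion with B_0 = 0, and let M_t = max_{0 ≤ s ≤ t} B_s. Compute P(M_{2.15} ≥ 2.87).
P(M_{2.15} ≥ 2.87) = 2·P(B_{2.15} ≥ 2.87) = 2(1 − Φ(2.87/√2.15)) ≈ 0.0503

By the reflection principle for Brownian motion, P(M_t ≥ a) = 2 · P(B_t ≥ a) for a ≥ 0. Since B_t ~ N(0, t), P(B_t ≥ 2.87) = 1 − Φ(2.87/√t) = 1 − Φ(2.87/√2.15) = 1 − Φ(1.9573). So
  P(M_{2.15} ≥ 2.87) = 2(1 − Φ(1.9573)) ≈ 0.0503.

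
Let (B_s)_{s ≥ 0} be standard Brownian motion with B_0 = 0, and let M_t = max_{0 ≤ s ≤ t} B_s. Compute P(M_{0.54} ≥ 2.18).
P(M_{0.54} ≥ 2.18) = 2·P(B_{0.54} ≥ 2.18) = 2(1 − Φ(2.18/√0.54)) ≈ 0.0030

By the reflection principle for Brownian motion, P(M_t ≥ a) = 2 · P(B_t ≥ a) for a ≥ 0. Since B_t ~ N(0, t), P(B_t ≥ 2.18) = 1 − Φ(2.18/√t) = 1 − Φ(2.18/√0.54) = 1 − Φ(2.9666). So
  P(M_{0.54} ≥ 2.18) = 2(1 − Φ(2.9666)) ≈ 0.0030.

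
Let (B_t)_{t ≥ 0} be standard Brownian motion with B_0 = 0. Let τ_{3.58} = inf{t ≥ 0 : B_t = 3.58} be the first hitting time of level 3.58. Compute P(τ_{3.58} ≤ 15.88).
P(τ_{3.58} ≤ 15.88) = 2(1 − Φ(3.58/√15.88)) = 2(1 − Φ(0.8984)) ≈ 0.3690

By the reflection principle for standard BM, P(τ_b ≤ t) = 2 · P(B_t ≥ b). Since B_t ~ N(0, t), P(B_t ≥ 3.58) = 1 − Φ(3.58/√t) = 1 − Φ(3.58/√15.88) = 1 − Φ(0.8984) ≈ 0.18449. Doubling: P(τ_{3.58} ≤ 15.88) ≈ 2 · 0.18449 = 0.36898 ≈ 0.3690.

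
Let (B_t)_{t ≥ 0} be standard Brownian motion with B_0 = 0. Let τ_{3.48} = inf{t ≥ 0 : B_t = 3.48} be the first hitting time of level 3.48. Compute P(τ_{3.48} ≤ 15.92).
P(τ_{3.48} ≤ 15.92) = 2(1 − Φ(3.48/√15.92)) = 2(1 − Φ(0.8722)) ≈ 0.3831

By the reflection principle for standard BM, P(τ_b ≤ t) = 2 · P(B_t ≥ b). Since B_t ~ N(0, t), P(B_t ≥ 3.48) = 1 − Φ(3.48/√t) = 1 − Φ(3.48/√15.92) = 1 − Φ(0.8722) ≈ 0.19155. Doubling: P(τ_{3.48} ≤ 15.92) ≈ 2 · 0.19155 = 0.38310 ≈ 0.3831.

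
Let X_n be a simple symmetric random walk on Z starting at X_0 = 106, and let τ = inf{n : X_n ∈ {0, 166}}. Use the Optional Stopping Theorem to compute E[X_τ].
E[X_τ] = 106

X_n is a martingale and τ is a bounded-mean stopping time (indeed τ is finite a.s. with bounded expectation since the walk is in a bounded region). By the OST, E[X_τ] = E[X_0] = 106. Equivalently: E[X_τ] = 166 · P(hit 166 first) + 0 · P(hit 0 first) = 166 · (106/166) = 106.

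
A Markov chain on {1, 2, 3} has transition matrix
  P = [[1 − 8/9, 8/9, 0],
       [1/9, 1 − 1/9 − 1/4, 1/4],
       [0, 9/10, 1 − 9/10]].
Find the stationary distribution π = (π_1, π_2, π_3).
π = (9/101, 72/101, 20/101)

This is a birth-death chain on three states, which satisfies detailed balance: π_1 · P_{12} = π_2 · P_{21} and π_2 · P_{23} = π_3 · P_{32}.
From π_1 · 8/9 = π_2 · 1/9: π_2/π_1 = (8/9)/(1/9) = 8.
From π_2 · 1/4 = π_3 · 9/10: π_3/π_2 = (1/4)/(9/10) = 5/18.
Take π_1 proportional to 1; then unnormalized π = (1, 8, 20/9). Normalize by dividing by the sum 101/9:
  π = (9/101, 72/101, 20/101).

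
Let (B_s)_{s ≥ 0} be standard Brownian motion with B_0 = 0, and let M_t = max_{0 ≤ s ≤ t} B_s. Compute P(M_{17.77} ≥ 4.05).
P(M_{17.77} ≥ 4.05) = 2·P(B_{17.77} ≥ 4.05) = 2(1 − Φ(4.05/√17.77)) ≈ 0.3367

By the reflection principle for Brownian motion, P(M_t ≥ a) = 2 · P(B_t ≥ a) for a ≥ 0. Since B_t ~ N(0, t), P(B_t ≥ 4.05) = 1 − Φ(4.05/√t) = 1 − Φ(4.05/√17.77) = 1 − Φ(0.9608). So
  P(M_{17.77} ≥ 4.05) = 2(1 − Φ(0.9608)) ≈ 0.3367.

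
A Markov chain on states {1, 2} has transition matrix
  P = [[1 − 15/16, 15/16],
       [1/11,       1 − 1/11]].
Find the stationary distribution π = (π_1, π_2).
π_1 = 16/181, π_2 = 165/181

Solve πP = π with π_1 + π_2 = 1. From πP = π: π_1 · (1 − 15/16) + π_2 · 1/11 = π_1 ⇒ π_2 · 1/11 = π_1 · 15/16 ⇒ π_2/π_1 = (15/16)/(1/11) = 165/16. Together with π_1 + π_2 = 1:
  π_1 = (1/11)/(15/16 + 1/11) = (1/11)/(181/176) = 16/181,
  π_2 = (15/16)/(15/16 + 1/11) = (15/16)/(181/176) = 165/181.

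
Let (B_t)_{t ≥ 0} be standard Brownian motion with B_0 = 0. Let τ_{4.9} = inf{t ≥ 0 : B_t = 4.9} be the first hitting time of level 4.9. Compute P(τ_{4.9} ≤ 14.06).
P(τ_{4.9} ≤ 14.06) = 2(1 − Φ(4.9/√14.06)) = 2(1 − Φ(1.3068)) ≈ 0.1913

By the reflection principle for standard BM, P(τ_b ≤ t) = 2 · P(B_t ≥ b). Since B_t ~ N(0, t), P(B_t ≥ 4.9) = 1 − Φ(4.9/√t) = 1 − Φ(4.9/√14.06) = 1 − Φ(1.3068) ≈ 0.09564. Doubling: P(τ_{4.9} ≤ 14.06) ≈ 2 · 0.09564 = 0.19128 ≈ 0.1913.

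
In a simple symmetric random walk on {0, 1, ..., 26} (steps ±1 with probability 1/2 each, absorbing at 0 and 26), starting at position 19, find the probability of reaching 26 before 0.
P(hit 26 before 0) = 19/26

Let u_k = P(hit 26 before 0 | start at k). Then u_0 = 0, u_26 = 1, and u_k = u_{k-1}/2 + u_{k+1}/2 for 1 ≤ k ≤ 25. This harmonic recurrence is solved by u_k = k/26, giving u_19 = 19/26.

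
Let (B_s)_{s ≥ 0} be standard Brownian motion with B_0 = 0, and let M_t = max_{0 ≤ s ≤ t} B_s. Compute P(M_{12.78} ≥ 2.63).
P(M_{12.78} ≥ 2.63) = 2·P(B_{12.78} ≥ 2.63) = 2(1 − Φ(2.63/√12.78)) ≈ 0.4619

By the reflection principle for Brownian motion, P(M_t ≥ a) = 2 · P(B_t ≥ a) for a ≥ 0. Since B_t ~ N(0, t), P(B_t ≥ 2.63) = 1 − Φ(2.63/√t) = 1 − Φ(2.63/√12.78) = 1 − Φ(0.7357). So
  P(M_{12.78} ≥ 2.63) = 2(1 − Φ(0.7357)) ≈ 0.4619.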